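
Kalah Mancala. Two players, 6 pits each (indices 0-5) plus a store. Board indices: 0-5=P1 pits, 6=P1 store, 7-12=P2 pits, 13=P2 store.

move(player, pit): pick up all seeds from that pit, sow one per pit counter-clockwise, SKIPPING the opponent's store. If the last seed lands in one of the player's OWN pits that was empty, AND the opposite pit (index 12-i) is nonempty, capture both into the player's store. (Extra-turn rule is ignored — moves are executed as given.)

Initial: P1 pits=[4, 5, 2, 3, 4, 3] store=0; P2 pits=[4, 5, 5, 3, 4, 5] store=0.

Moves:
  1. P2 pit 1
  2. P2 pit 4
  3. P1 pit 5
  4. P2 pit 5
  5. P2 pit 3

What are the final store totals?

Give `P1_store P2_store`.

Answer: 1 4

Derivation:
Move 1: P2 pit1 -> P1=[4,5,2,3,4,3](0) P2=[4,0,6,4,5,6](1)
Move 2: P2 pit4 -> P1=[5,6,3,3,4,3](0) P2=[4,0,6,4,0,7](2)
Move 3: P1 pit5 -> P1=[5,6,3,3,4,0](1) P2=[5,1,6,4,0,7](2)
Move 4: P2 pit5 -> P1=[6,7,4,4,5,1](1) P2=[5,1,6,4,0,0](3)
Move 5: P2 pit3 -> P1=[7,7,4,4,5,1](1) P2=[5,1,6,0,1,1](4)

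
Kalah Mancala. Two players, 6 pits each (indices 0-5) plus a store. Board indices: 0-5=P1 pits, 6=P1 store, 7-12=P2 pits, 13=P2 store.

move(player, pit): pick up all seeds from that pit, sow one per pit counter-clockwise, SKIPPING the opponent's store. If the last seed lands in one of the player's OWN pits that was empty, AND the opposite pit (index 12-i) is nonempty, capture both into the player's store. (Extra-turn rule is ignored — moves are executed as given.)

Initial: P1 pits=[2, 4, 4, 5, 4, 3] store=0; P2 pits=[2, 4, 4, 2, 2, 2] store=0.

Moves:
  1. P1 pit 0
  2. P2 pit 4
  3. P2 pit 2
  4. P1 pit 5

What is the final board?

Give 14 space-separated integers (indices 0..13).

Move 1: P1 pit0 -> P1=[0,5,5,5,4,3](0) P2=[2,4,4,2,2,2](0)
Move 2: P2 pit4 -> P1=[0,5,5,5,4,3](0) P2=[2,4,4,2,0,3](1)
Move 3: P2 pit2 -> P1=[0,5,5,5,4,3](0) P2=[2,4,0,3,1,4](2)
Move 4: P1 pit5 -> P1=[0,5,5,5,4,0](1) P2=[3,5,0,3,1,4](2)

Answer: 0 5 5 5 4 0 1 3 5 0 3 1 4 2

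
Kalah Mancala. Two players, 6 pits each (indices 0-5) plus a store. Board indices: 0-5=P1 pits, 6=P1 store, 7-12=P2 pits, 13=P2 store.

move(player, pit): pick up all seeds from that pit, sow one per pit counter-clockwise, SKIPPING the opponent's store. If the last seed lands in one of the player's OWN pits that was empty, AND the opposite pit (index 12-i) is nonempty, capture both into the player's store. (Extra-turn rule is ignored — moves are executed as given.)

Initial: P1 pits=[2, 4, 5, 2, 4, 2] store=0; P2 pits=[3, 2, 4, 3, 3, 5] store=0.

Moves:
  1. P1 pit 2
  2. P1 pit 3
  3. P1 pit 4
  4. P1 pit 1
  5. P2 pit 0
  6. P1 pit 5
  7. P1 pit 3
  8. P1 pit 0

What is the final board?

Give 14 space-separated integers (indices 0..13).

Answer: 0 1 2 0 2 0 4 1 5 7 6 5 6 0

Derivation:
Move 1: P1 pit2 -> P1=[2,4,0,3,5,3](1) P2=[4,2,4,3,3,5](0)
Move 2: P1 pit3 -> P1=[2,4,0,0,6,4](2) P2=[4,2,4,3,3,5](0)
Move 3: P1 pit4 -> P1=[2,4,0,0,0,5](3) P2=[5,3,5,4,3,5](0)
Move 4: P1 pit1 -> P1=[2,0,1,1,1,6](3) P2=[5,3,5,4,3,5](0)
Move 5: P2 pit0 -> P1=[2,0,1,1,1,6](3) P2=[0,4,6,5,4,6](0)
Move 6: P1 pit5 -> P1=[2,0,1,1,1,0](4) P2=[1,5,7,6,5,6](0)
Move 7: P1 pit3 -> P1=[2,0,1,0,2,0](4) P2=[1,5,7,6,5,6](0)
Move 8: P1 pit0 -> P1=[0,1,2,0,2,0](4) P2=[1,5,7,6,5,6](0)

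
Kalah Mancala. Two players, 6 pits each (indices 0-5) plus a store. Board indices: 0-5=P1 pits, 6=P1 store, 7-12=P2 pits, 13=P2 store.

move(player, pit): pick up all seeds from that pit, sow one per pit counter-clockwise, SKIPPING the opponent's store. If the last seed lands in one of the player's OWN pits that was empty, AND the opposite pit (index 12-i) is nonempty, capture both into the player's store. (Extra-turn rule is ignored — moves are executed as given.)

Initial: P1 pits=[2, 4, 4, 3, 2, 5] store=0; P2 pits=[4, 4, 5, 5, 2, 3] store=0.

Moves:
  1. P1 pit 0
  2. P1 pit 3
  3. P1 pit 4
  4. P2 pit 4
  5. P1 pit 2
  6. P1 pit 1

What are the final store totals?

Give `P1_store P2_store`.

Answer: 4 1

Derivation:
Move 1: P1 pit0 -> P1=[0,5,5,3,2,5](0) P2=[4,4,5,5,2,3](0)
Move 2: P1 pit3 -> P1=[0,5,5,0,3,6](1) P2=[4,4,5,5,2,3](0)
Move 3: P1 pit4 -> P1=[0,5,5,0,0,7](2) P2=[5,4,5,5,2,3](0)
Move 4: P2 pit4 -> P1=[0,5,5,0,0,7](2) P2=[5,4,5,5,0,4](1)
Move 5: P1 pit2 -> P1=[0,5,0,1,1,8](3) P2=[6,4,5,5,0,4](1)
Move 6: P1 pit1 -> P1=[0,0,1,2,2,9](4) P2=[6,4,5,5,0,4](1)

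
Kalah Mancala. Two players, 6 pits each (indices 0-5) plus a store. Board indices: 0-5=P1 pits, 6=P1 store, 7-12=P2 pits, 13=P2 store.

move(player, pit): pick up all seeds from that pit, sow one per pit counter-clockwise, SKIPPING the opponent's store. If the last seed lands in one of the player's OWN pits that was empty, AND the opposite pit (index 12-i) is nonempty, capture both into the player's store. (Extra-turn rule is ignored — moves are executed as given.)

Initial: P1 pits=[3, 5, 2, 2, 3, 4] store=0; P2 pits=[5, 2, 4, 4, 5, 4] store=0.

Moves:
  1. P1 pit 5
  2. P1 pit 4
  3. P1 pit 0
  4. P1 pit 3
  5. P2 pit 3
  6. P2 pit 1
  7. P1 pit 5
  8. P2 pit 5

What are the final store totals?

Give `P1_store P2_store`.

Answer: 4 2

Derivation:
Move 1: P1 pit5 -> P1=[3,5,2,2,3,0](1) P2=[6,3,5,4,5,4](0)
Move 2: P1 pit4 -> P1=[3,5,2,2,0,1](2) P2=[7,3,5,4,5,4](0)
Move 3: P1 pit0 -> P1=[0,6,3,3,0,1](2) P2=[7,3,5,4,5,4](0)
Move 4: P1 pit3 -> P1=[0,6,3,0,1,2](3) P2=[7,3,5,4,5,4](0)
Move 5: P2 pit3 -> P1=[1,6,3,0,1,2](3) P2=[7,3,5,0,6,5](1)
Move 6: P2 pit1 -> P1=[1,6,3,0,1,2](3) P2=[7,0,6,1,7,5](1)
Move 7: P1 pit5 -> P1=[1,6,3,0,1,0](4) P2=[8,0,6,1,7,5](1)
Move 8: P2 pit5 -> P1=[2,7,4,1,1,0](4) P2=[8,0,6,1,7,0](2)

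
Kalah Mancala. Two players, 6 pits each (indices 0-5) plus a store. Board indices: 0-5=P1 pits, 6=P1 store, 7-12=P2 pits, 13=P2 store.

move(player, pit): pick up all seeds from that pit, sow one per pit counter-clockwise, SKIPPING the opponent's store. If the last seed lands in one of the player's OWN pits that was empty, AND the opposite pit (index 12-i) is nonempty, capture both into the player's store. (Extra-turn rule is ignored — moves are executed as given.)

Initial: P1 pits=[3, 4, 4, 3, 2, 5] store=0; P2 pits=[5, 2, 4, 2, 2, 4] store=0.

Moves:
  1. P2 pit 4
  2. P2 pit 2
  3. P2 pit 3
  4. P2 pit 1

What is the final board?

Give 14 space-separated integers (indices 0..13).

Answer: 3 4 0 3 2 5 0 5 0 1 0 2 7 8

Derivation:
Move 1: P2 pit4 -> P1=[3,4,4,3,2,5](0) P2=[5,2,4,2,0,5](1)
Move 2: P2 pit2 -> P1=[3,4,4,3,2,5](0) P2=[5,2,0,3,1,6](2)
Move 3: P2 pit3 -> P1=[3,4,4,3,2,5](0) P2=[5,2,0,0,2,7](3)
Move 4: P2 pit1 -> P1=[3,4,0,3,2,5](0) P2=[5,0,1,0,2,7](8)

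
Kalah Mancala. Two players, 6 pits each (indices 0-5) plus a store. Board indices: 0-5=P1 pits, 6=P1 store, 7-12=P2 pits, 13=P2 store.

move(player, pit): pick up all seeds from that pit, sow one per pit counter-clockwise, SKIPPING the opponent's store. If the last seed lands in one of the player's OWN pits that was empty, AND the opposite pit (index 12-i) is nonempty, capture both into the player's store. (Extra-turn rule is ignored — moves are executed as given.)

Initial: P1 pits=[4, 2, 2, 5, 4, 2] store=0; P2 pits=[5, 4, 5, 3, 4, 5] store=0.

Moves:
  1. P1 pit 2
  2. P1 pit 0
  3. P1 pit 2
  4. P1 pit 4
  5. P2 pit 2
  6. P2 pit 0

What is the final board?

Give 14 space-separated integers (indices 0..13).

Answer: 1 4 0 8 0 3 1 0 6 1 6 6 7 2

Derivation:
Move 1: P1 pit2 -> P1=[4,2,0,6,5,2](0) P2=[5,4,5,3,4,5](0)
Move 2: P1 pit0 -> P1=[0,3,1,7,6,2](0) P2=[5,4,5,3,4,5](0)
Move 3: P1 pit2 -> P1=[0,3,0,8,6,2](0) P2=[5,4,5,3,4,5](0)
Move 4: P1 pit4 -> P1=[0,3,0,8,0,3](1) P2=[6,5,6,4,4,5](0)
Move 5: P2 pit2 -> P1=[1,4,0,8,0,3](1) P2=[6,5,0,5,5,6](1)
Move 6: P2 pit0 -> P1=[1,4,0,8,0,3](1) P2=[0,6,1,6,6,7](2)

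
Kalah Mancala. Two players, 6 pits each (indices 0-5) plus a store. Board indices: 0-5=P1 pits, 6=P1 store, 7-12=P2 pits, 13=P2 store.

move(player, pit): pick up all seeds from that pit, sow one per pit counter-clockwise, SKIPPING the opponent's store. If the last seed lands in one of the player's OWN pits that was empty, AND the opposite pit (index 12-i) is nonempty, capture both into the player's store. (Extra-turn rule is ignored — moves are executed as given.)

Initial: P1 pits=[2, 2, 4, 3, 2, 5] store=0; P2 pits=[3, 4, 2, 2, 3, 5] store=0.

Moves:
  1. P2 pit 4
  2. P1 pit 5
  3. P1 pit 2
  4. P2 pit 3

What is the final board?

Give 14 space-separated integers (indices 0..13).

Move 1: P2 pit4 -> P1=[3,2,4,3,2,5](0) P2=[3,4,2,2,0,6](1)
Move 2: P1 pit5 -> P1=[3,2,4,3,2,0](1) P2=[4,5,3,3,0,6](1)
Move 3: P1 pit2 -> P1=[3,2,0,4,3,1](2) P2=[4,5,3,3,0,6](1)
Move 4: P2 pit3 -> P1=[3,2,0,4,3,1](2) P2=[4,5,3,0,1,7](2)

Answer: 3 2 0 4 3 1 2 4 5 3 0 1 7 2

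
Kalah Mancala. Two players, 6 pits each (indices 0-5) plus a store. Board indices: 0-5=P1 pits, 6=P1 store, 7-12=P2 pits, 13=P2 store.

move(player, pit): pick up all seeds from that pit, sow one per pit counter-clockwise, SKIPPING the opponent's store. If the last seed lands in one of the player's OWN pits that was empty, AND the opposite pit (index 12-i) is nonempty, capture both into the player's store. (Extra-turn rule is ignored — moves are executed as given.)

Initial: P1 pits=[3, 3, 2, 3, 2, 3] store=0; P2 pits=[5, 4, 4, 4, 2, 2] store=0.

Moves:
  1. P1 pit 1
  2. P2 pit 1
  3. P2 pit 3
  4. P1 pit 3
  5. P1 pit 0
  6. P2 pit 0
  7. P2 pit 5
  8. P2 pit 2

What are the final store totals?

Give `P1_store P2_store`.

Answer: 1 4

Derivation:
Move 1: P1 pit1 -> P1=[3,0,3,4,3,3](0) P2=[5,4,4,4,2,2](0)
Move 2: P2 pit1 -> P1=[3,0,3,4,3,3](0) P2=[5,0,5,5,3,3](0)
Move 3: P2 pit3 -> P1=[4,1,3,4,3,3](0) P2=[5,0,5,0,4,4](1)
Move 4: P1 pit3 -> P1=[4,1,3,0,4,4](1) P2=[6,0,5,0,4,4](1)
Move 5: P1 pit0 -> P1=[0,2,4,1,5,4](1) P2=[6,0,5,0,4,4](1)
Move 6: P2 pit0 -> P1=[0,2,4,1,5,4](1) P2=[0,1,6,1,5,5](2)
Move 7: P2 pit5 -> P1=[1,3,5,2,5,4](1) P2=[0,1,6,1,5,0](3)
Move 8: P2 pit2 -> P1=[2,4,5,2,5,4](1) P2=[0,1,0,2,6,1](4)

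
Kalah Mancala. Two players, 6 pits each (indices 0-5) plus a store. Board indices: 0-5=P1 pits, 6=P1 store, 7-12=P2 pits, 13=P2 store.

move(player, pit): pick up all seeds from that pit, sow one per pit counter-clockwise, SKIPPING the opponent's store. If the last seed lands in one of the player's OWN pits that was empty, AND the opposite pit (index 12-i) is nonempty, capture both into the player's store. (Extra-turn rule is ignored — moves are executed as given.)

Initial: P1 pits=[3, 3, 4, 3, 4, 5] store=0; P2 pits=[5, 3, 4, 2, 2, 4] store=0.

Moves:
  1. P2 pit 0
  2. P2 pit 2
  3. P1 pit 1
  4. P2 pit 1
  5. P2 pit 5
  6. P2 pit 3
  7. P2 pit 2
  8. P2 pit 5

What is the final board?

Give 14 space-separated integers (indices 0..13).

Answer: 6 2 0 5 6 6 0 0 0 0 0 6 0 11

Derivation:
Move 1: P2 pit0 -> P1=[3,3,4,3,4,5](0) P2=[0,4,5,3,3,5](0)
Move 2: P2 pit2 -> P1=[4,3,4,3,4,5](0) P2=[0,4,0,4,4,6](1)
Move 3: P1 pit1 -> P1=[4,0,5,4,5,5](0) P2=[0,4,0,4,4,6](1)
Move 4: P2 pit1 -> P1=[4,0,5,4,5,5](0) P2=[0,0,1,5,5,7](1)
Move 5: P2 pit5 -> P1=[5,1,6,5,6,6](0) P2=[0,0,1,5,5,0](2)
Move 6: P2 pit3 -> P1=[6,2,6,5,6,6](0) P2=[0,0,1,0,6,1](3)
Move 7: P2 pit2 -> P1=[6,2,0,5,6,6](0) P2=[0,0,0,0,6,1](10)
Move 8: P2 pit5 -> P1=[6,2,0,5,6,6](0) P2=[0,0,0,0,6,0](11)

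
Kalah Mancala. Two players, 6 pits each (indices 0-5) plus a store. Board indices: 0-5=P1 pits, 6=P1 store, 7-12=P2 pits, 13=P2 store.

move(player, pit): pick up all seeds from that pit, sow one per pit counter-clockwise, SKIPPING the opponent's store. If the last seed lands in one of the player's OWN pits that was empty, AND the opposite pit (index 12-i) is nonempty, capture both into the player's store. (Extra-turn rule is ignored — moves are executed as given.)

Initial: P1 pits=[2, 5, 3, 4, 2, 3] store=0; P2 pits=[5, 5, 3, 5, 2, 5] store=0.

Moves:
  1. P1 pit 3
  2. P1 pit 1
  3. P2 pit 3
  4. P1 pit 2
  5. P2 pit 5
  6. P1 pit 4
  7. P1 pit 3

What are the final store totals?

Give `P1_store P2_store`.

Move 1: P1 pit3 -> P1=[2,5,3,0,3,4](1) P2=[6,5,3,5,2,5](0)
Move 2: P1 pit1 -> P1=[2,0,4,1,4,5](2) P2=[6,5,3,5,2,5](0)
Move 3: P2 pit3 -> P1=[3,1,4,1,4,5](2) P2=[6,5,3,0,3,6](1)
Move 4: P1 pit2 -> P1=[3,1,0,2,5,6](3) P2=[6,5,3,0,3,6](1)
Move 5: P2 pit5 -> P1=[4,2,1,3,6,6](3) P2=[6,5,3,0,3,0](2)
Move 6: P1 pit4 -> P1=[4,2,1,3,0,7](4) P2=[7,6,4,1,3,0](2)
Move 7: P1 pit3 -> P1=[4,2,1,0,1,8](5) P2=[7,6,4,1,3,0](2)

Answer: 5 2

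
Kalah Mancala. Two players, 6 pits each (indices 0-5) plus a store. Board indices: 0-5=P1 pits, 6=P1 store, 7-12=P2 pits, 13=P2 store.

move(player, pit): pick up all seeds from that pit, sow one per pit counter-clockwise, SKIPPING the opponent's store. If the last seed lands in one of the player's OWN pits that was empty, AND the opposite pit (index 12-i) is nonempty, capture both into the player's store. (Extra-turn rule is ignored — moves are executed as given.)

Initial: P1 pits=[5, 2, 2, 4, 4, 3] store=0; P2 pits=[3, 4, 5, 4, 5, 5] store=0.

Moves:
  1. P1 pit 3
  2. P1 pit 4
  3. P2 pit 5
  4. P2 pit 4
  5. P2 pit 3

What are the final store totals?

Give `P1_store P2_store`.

Answer: 2 3

Derivation:
Move 1: P1 pit3 -> P1=[5,2,2,0,5,4](1) P2=[4,4,5,4,5,5](0)
Move 2: P1 pit4 -> P1=[5,2,2,0,0,5](2) P2=[5,5,6,4,5,5](0)
Move 3: P2 pit5 -> P1=[6,3,3,1,0,5](2) P2=[5,5,6,4,5,0](1)
Move 4: P2 pit4 -> P1=[7,4,4,1,0,5](2) P2=[5,5,6,4,0,1](2)
Move 5: P2 pit3 -> P1=[8,4,4,1,0,5](2) P2=[5,5,6,0,1,2](3)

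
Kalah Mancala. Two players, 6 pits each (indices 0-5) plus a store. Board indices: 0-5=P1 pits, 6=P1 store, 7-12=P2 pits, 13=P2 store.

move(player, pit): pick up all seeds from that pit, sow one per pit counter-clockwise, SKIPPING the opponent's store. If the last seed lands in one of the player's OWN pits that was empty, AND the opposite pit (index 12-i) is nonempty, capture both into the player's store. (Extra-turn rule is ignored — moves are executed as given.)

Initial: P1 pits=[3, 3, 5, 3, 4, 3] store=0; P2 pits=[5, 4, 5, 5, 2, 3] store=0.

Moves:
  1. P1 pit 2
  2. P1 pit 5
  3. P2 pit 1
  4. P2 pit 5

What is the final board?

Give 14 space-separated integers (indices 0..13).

Answer: 4 4 1 4 5 0 2 7 0 7 6 3 0 2

Derivation:
Move 1: P1 pit2 -> P1=[3,3,0,4,5,4](1) P2=[6,4,5,5,2,3](0)
Move 2: P1 pit5 -> P1=[3,3,0,4,5,0](2) P2=[7,5,6,5,2,3](0)
Move 3: P2 pit1 -> P1=[3,3,0,4,5,0](2) P2=[7,0,7,6,3,4](1)
Move 4: P2 pit5 -> P1=[4,4,1,4,5,0](2) P2=[7,0,7,6,3,0](2)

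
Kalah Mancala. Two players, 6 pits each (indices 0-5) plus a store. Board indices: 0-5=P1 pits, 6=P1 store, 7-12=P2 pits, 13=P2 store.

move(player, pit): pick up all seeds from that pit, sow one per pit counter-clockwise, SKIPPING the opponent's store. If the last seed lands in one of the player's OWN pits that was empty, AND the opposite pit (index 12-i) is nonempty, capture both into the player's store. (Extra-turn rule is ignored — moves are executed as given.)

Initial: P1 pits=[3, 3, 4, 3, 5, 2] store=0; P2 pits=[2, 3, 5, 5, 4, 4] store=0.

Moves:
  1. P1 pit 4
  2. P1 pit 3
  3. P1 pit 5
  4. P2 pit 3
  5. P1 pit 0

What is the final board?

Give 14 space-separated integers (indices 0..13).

Move 1: P1 pit4 -> P1=[3,3,4,3,0,3](1) P2=[3,4,6,5,4,4](0)
Move 2: P1 pit3 -> P1=[3,3,4,0,1,4](2) P2=[3,4,6,5,4,4](0)
Move 3: P1 pit5 -> P1=[3,3,4,0,1,0](3) P2=[4,5,7,5,4,4](0)
Move 4: P2 pit3 -> P1=[4,4,4,0,1,0](3) P2=[4,5,7,0,5,5](1)
Move 5: P1 pit0 -> P1=[0,5,5,1,2,0](3) P2=[4,5,7,0,5,5](1)

Answer: 0 5 5 1 2 0 3 4 5 7 0 5 5 1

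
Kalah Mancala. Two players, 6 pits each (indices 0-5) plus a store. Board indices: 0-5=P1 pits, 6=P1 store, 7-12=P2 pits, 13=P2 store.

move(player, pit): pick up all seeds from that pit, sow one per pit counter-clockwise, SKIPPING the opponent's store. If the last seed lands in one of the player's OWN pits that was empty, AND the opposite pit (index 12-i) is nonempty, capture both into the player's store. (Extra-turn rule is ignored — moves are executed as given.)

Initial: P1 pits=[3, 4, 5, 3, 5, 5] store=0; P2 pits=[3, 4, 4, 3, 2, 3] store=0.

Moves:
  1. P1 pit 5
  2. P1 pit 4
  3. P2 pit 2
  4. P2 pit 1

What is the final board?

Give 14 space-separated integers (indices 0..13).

Answer: 5 5 5 3 0 1 2 5 0 1 6 4 5 2

Derivation:
Move 1: P1 pit5 -> P1=[3,4,5,3,5,0](1) P2=[4,5,5,4,2,3](0)
Move 2: P1 pit4 -> P1=[3,4,5,3,0,1](2) P2=[5,6,6,4,2,3](0)
Move 3: P2 pit2 -> P1=[4,5,5,3,0,1](2) P2=[5,6,0,5,3,4](1)
Move 4: P2 pit1 -> P1=[5,5,5,3,0,1](2) P2=[5,0,1,6,4,5](2)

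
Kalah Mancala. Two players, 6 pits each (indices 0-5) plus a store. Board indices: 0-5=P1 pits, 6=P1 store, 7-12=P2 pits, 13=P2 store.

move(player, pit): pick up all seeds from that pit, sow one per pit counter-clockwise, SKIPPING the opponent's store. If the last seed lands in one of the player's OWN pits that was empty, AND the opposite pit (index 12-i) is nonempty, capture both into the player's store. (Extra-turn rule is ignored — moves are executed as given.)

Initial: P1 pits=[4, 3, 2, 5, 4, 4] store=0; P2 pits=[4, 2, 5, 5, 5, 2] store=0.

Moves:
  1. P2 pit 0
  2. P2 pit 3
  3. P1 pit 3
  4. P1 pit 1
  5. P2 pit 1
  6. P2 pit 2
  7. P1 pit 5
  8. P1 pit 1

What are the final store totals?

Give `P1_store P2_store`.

Move 1: P2 pit0 -> P1=[4,3,2,5,4,4](0) P2=[0,3,6,6,6,2](0)
Move 2: P2 pit3 -> P1=[5,4,3,5,4,4](0) P2=[0,3,6,0,7,3](1)
Move 3: P1 pit3 -> P1=[5,4,3,0,5,5](1) P2=[1,4,6,0,7,3](1)
Move 4: P1 pit1 -> P1=[5,0,4,1,6,6](1) P2=[1,4,6,0,7,3](1)
Move 5: P2 pit1 -> P1=[5,0,4,1,6,6](1) P2=[1,0,7,1,8,4](1)
Move 6: P2 pit2 -> P1=[6,1,5,1,6,6](1) P2=[1,0,0,2,9,5](2)
Move 7: P1 pit5 -> P1=[6,1,5,1,6,0](2) P2=[2,1,1,3,10,5](2)
Move 8: P1 pit1 -> P1=[6,0,6,1,6,0](2) P2=[2,1,1,3,10,5](2)

Answer: 2 2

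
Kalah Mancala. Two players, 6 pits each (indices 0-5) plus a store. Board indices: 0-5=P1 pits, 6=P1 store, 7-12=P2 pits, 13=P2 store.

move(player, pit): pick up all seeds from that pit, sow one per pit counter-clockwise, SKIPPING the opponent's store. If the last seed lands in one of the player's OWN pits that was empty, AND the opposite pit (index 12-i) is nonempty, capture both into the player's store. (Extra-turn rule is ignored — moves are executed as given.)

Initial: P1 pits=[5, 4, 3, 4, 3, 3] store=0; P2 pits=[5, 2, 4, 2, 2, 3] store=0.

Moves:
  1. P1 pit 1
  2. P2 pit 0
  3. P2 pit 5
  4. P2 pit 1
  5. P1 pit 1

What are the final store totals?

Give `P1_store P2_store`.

Move 1: P1 pit1 -> P1=[5,0,4,5,4,4](0) P2=[5,2,4,2,2,3](0)
Move 2: P2 pit0 -> P1=[5,0,4,5,4,4](0) P2=[0,3,5,3,3,4](0)
Move 3: P2 pit5 -> P1=[6,1,5,5,4,4](0) P2=[0,3,5,3,3,0](1)
Move 4: P2 pit1 -> P1=[6,1,5,5,4,4](0) P2=[0,0,6,4,4,0](1)
Move 5: P1 pit1 -> P1=[6,0,6,5,4,4](0) P2=[0,0,6,4,4,0](1)

Answer: 0 1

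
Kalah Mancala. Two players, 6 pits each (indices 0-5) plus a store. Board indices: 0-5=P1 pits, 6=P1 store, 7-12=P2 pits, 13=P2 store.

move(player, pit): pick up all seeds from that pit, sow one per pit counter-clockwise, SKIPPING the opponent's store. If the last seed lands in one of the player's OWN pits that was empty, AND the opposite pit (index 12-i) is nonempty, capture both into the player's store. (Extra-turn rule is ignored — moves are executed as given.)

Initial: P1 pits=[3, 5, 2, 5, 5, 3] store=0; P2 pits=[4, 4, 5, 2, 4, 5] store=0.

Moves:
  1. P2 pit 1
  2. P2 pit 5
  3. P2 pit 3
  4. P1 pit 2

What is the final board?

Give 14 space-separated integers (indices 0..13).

Answer: 4 6 0 7 7 4 0 4 0 6 0 6 1 2

Derivation:
Move 1: P2 pit1 -> P1=[3,5,2,5,5,3](0) P2=[4,0,6,3,5,6](0)
Move 2: P2 pit5 -> P1=[4,6,3,6,6,3](0) P2=[4,0,6,3,5,0](1)
Move 3: P2 pit3 -> P1=[4,6,3,6,6,3](0) P2=[4,0,6,0,6,1](2)
Move 4: P1 pit2 -> P1=[4,6,0,7,7,4](0) P2=[4,0,6,0,6,1](2)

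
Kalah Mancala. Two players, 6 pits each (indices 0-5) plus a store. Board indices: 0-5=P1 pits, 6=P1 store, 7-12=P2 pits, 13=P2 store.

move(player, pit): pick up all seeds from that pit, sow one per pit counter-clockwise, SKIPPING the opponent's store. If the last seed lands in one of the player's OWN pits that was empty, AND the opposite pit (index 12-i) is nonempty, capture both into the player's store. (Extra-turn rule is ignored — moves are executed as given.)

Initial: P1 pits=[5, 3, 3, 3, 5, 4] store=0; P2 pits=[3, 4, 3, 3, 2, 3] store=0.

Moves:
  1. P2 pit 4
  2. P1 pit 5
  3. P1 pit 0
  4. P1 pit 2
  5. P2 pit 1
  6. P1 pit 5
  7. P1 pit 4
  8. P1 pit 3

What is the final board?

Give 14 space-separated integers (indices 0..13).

Move 1: P2 pit4 -> P1=[5,3,3,3,5,4](0) P2=[3,4,3,3,0,4](1)
Move 2: P1 pit5 -> P1=[5,3,3,3,5,0](1) P2=[4,5,4,3,0,4](1)
Move 3: P1 pit0 -> P1=[0,4,4,4,6,0](6) P2=[0,5,4,3,0,4](1)
Move 4: P1 pit2 -> P1=[0,4,0,5,7,1](7) P2=[0,5,4,3,0,4](1)
Move 5: P2 pit1 -> P1=[0,4,0,5,7,1](7) P2=[0,0,5,4,1,5](2)
Move 6: P1 pit5 -> P1=[0,4,0,5,7,0](8) P2=[0,0,5,4,1,5](2)
Move 7: P1 pit4 -> P1=[0,4,0,5,0,1](9) P2=[1,1,6,5,2,5](2)
Move 8: P1 pit3 -> P1=[0,4,0,0,1,2](10) P2=[2,2,6,5,2,5](2)

Answer: 0 4 0 0 1 2 10 2 2 6 5 2 5 2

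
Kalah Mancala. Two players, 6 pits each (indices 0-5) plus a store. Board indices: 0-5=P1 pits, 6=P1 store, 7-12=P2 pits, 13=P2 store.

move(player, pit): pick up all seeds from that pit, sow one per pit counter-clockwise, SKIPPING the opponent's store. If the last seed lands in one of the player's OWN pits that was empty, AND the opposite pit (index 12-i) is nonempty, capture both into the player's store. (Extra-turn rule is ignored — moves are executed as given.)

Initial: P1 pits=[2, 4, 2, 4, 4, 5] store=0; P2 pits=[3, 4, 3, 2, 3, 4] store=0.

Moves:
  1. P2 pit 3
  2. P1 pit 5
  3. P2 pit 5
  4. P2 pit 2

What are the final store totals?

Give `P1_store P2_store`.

Move 1: P2 pit3 -> P1=[2,4,2,4,4,5](0) P2=[3,4,3,0,4,5](0)
Move 2: P1 pit5 -> P1=[2,4,2,4,4,0](1) P2=[4,5,4,1,4,5](0)
Move 3: P2 pit5 -> P1=[3,5,3,5,4,0](1) P2=[4,5,4,1,4,0](1)
Move 4: P2 pit2 -> P1=[3,5,3,5,4,0](1) P2=[4,5,0,2,5,1](2)

Answer: 1 2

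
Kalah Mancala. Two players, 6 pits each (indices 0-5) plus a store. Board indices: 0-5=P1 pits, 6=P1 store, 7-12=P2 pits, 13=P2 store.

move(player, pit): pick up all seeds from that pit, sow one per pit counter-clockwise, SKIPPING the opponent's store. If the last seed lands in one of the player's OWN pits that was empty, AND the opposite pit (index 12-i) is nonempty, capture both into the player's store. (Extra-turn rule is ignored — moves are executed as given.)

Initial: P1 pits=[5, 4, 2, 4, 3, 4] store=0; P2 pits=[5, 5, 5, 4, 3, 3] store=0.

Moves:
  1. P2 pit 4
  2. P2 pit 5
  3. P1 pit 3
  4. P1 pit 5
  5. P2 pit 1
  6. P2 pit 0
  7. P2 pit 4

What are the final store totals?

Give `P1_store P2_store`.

Move 1: P2 pit4 -> P1=[6,4,2,4,3,4](0) P2=[5,5,5,4,0,4](1)
Move 2: P2 pit5 -> P1=[7,5,3,4,3,4](0) P2=[5,5,5,4,0,0](2)
Move 3: P1 pit3 -> P1=[7,5,3,0,4,5](1) P2=[6,5,5,4,0,0](2)
Move 4: P1 pit5 -> P1=[7,5,3,0,4,0](2) P2=[7,6,6,5,0,0](2)
Move 5: P2 pit1 -> P1=[8,5,3,0,4,0](2) P2=[7,0,7,6,1,1](3)
Move 6: P2 pit0 -> P1=[9,5,3,0,4,0](2) P2=[0,1,8,7,2,2](4)
Move 7: P2 pit4 -> P1=[9,5,3,0,4,0](2) P2=[0,1,8,7,0,3](5)

Answer: 2 5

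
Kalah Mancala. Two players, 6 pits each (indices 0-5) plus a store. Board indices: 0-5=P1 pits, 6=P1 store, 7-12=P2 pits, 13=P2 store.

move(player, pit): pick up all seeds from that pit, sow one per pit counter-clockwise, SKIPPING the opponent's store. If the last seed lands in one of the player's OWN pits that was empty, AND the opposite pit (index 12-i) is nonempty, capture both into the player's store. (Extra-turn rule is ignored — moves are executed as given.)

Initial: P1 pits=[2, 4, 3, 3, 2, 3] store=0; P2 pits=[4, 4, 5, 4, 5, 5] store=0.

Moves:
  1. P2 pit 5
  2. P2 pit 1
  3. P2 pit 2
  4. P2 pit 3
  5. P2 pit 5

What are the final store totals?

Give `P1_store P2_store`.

Move 1: P2 pit5 -> P1=[3,5,4,4,2,3](0) P2=[4,4,5,4,5,0](1)
Move 2: P2 pit1 -> P1=[0,5,4,4,2,3](0) P2=[4,0,6,5,6,0](5)
Move 3: P2 pit2 -> P1=[1,6,4,4,2,3](0) P2=[4,0,0,6,7,1](6)
Move 4: P2 pit3 -> P1=[2,7,5,4,2,3](0) P2=[4,0,0,0,8,2](7)
Move 5: P2 pit5 -> P1=[3,7,5,4,2,3](0) P2=[4,0,0,0,8,0](8)

Answer: 0 8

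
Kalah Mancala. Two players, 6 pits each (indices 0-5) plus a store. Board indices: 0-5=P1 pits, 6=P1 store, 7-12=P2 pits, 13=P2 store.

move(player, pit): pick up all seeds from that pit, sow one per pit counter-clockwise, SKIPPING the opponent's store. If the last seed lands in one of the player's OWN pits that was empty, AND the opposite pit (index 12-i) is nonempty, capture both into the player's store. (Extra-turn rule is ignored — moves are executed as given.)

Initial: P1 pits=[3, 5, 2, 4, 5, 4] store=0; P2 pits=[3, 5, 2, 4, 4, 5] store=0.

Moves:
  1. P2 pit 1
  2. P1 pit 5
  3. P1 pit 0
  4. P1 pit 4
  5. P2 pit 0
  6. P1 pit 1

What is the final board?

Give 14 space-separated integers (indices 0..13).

Answer: 0 0 4 6 1 2 3 1 3 6 6 6 7 1

Derivation:
Move 1: P2 pit1 -> P1=[3,5,2,4,5,4](0) P2=[3,0,3,5,5,6](1)
Move 2: P1 pit5 -> P1=[3,5,2,4,5,0](1) P2=[4,1,4,5,5,6](1)
Move 3: P1 pit0 -> P1=[0,6,3,5,5,0](1) P2=[4,1,4,5,5,6](1)
Move 4: P1 pit4 -> P1=[0,6,3,5,0,1](2) P2=[5,2,5,5,5,6](1)
Move 5: P2 pit0 -> P1=[0,6,3,5,0,1](2) P2=[0,3,6,6,6,7](1)
Move 6: P1 pit1 -> P1=[0,0,4,6,1,2](3) P2=[1,3,6,6,6,7](1)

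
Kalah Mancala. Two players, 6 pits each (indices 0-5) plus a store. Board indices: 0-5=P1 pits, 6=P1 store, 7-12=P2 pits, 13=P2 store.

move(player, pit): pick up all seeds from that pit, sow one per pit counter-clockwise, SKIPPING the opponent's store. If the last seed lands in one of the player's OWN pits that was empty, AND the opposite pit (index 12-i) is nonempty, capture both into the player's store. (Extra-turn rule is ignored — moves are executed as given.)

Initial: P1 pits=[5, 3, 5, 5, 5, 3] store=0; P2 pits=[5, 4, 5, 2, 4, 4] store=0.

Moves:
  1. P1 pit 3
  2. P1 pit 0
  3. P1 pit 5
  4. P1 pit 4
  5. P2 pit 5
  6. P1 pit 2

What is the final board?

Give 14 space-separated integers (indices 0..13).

Answer: 1 5 0 2 1 2 4 9 8 8 4 5 0 1

Derivation:
Move 1: P1 pit3 -> P1=[5,3,5,0,6,4](1) P2=[6,5,5,2,4,4](0)
Move 2: P1 pit0 -> P1=[0,4,6,1,7,5](1) P2=[6,5,5,2,4,4](0)
Move 3: P1 pit5 -> P1=[0,4,6,1,7,0](2) P2=[7,6,6,3,4,4](0)
Move 4: P1 pit4 -> P1=[0,4,6,1,0,1](3) P2=[8,7,7,4,5,4](0)
Move 5: P2 pit5 -> P1=[1,5,7,1,0,1](3) P2=[8,7,7,4,5,0](1)
Move 6: P1 pit2 -> P1=[1,5,0,2,1,2](4) P2=[9,8,8,4,5,0](1)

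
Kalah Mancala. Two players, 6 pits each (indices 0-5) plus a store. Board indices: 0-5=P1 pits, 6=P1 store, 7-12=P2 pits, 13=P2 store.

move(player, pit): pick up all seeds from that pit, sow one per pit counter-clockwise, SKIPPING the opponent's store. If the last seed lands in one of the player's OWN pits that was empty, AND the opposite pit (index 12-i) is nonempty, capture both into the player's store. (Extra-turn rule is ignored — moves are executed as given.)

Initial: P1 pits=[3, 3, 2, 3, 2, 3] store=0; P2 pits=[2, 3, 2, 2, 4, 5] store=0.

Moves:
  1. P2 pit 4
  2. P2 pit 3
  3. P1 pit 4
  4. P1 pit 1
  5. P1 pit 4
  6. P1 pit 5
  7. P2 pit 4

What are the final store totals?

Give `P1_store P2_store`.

Move 1: P2 pit4 -> P1=[4,4,2,3,2,3](0) P2=[2,3,2,2,0,6](1)
Move 2: P2 pit3 -> P1=[4,4,2,3,2,3](0) P2=[2,3,2,0,1,7](1)
Move 3: P1 pit4 -> P1=[4,4,2,3,0,4](1) P2=[2,3,2,0,1,7](1)
Move 4: P1 pit1 -> P1=[4,0,3,4,1,5](1) P2=[2,3,2,0,1,7](1)
Move 5: P1 pit4 -> P1=[4,0,3,4,0,6](1) P2=[2,3,2,0,1,7](1)
Move 6: P1 pit5 -> P1=[4,0,3,4,0,0](2) P2=[3,4,3,1,2,7](1)
Move 7: P2 pit4 -> P1=[4,0,3,4,0,0](2) P2=[3,4,3,1,0,8](2)

Answer: 2 2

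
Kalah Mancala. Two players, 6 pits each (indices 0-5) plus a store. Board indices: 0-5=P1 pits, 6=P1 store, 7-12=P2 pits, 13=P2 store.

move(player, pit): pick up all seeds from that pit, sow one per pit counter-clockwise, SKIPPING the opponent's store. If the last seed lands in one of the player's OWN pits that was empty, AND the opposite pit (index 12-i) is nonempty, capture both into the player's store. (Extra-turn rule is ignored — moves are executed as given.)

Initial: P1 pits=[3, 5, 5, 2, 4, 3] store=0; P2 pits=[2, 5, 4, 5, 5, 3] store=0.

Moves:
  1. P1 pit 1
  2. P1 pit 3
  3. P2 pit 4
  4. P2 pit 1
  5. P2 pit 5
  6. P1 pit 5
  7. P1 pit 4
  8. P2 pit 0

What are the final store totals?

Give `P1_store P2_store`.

Move 1: P1 pit1 -> P1=[3,0,6,3,5,4](1) P2=[2,5,4,5,5,3](0)
Move 2: P1 pit3 -> P1=[3,0,6,0,6,5](2) P2=[2,5,4,5,5,3](0)
Move 3: P2 pit4 -> P1=[4,1,7,0,6,5](2) P2=[2,5,4,5,0,4](1)
Move 4: P2 pit1 -> P1=[4,1,7,0,6,5](2) P2=[2,0,5,6,1,5](2)
Move 5: P2 pit5 -> P1=[5,2,8,1,6,5](2) P2=[2,0,5,6,1,0](3)
Move 6: P1 pit5 -> P1=[5,2,8,1,6,0](3) P2=[3,1,6,7,1,0](3)
Move 7: P1 pit4 -> P1=[5,2,8,1,0,1](4) P2=[4,2,7,8,1,0](3)
Move 8: P2 pit0 -> P1=[5,2,8,1,0,1](4) P2=[0,3,8,9,2,0](3)

Answer: 4 3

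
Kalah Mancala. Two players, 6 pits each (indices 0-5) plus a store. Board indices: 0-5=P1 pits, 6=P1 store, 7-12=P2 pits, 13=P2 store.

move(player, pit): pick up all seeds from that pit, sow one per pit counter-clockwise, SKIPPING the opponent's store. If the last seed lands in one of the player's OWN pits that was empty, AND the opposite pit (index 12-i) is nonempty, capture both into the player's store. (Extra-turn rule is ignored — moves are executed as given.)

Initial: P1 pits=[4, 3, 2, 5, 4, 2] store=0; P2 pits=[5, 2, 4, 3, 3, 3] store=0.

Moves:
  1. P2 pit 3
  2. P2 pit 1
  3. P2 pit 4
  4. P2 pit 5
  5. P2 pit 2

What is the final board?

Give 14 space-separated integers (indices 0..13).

Answer: 7 5 1 6 4 2 0 5 0 0 1 1 1 7

Derivation:
Move 1: P2 pit3 -> P1=[4,3,2,5,4,2](0) P2=[5,2,4,0,4,4](1)
Move 2: P2 pit1 -> P1=[4,3,0,5,4,2](0) P2=[5,0,5,0,4,4](4)
Move 3: P2 pit4 -> P1=[5,4,0,5,4,2](0) P2=[5,0,5,0,0,5](5)
Move 4: P2 pit5 -> P1=[6,5,1,6,4,2](0) P2=[5,0,5,0,0,0](6)
Move 5: P2 pit2 -> P1=[7,5,1,6,4,2](0) P2=[5,0,0,1,1,1](7)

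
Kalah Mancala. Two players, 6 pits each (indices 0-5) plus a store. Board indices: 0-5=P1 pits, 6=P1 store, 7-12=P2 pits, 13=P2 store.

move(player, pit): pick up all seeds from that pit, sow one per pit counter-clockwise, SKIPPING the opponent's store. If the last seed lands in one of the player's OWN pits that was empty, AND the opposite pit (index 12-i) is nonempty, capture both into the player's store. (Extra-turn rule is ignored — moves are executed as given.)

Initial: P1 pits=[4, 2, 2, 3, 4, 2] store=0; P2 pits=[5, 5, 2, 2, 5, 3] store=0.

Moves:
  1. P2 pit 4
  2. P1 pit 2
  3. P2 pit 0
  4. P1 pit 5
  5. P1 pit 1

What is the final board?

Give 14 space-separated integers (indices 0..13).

Answer: 5 0 1 5 6 0 1 1 7 3 3 1 5 1

Derivation:
Move 1: P2 pit4 -> P1=[5,3,3,3,4,2](0) P2=[5,5,2,2,0,4](1)
Move 2: P1 pit2 -> P1=[5,3,0,4,5,3](0) P2=[5,5,2,2,0,4](1)
Move 3: P2 pit0 -> P1=[5,3,0,4,5,3](0) P2=[0,6,3,3,1,5](1)
Move 4: P1 pit5 -> P1=[5,3,0,4,5,0](1) P2=[1,7,3,3,1,5](1)
Move 5: P1 pit1 -> P1=[5,0,1,5,6,0](1) P2=[1,7,3,3,1,5](1)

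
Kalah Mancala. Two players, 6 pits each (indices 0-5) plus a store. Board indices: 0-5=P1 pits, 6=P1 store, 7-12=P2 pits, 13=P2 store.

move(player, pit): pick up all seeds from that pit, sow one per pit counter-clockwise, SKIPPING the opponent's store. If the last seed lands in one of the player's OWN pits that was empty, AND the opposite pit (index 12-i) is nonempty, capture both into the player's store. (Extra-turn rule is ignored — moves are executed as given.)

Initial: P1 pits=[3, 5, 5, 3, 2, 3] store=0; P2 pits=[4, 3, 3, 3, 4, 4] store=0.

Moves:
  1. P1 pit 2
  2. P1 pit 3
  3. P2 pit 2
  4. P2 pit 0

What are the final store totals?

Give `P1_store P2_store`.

Move 1: P1 pit2 -> P1=[3,5,0,4,3,4](1) P2=[5,3,3,3,4,4](0)
Move 2: P1 pit3 -> P1=[3,5,0,0,4,5](2) P2=[6,3,3,3,4,4](0)
Move 3: P2 pit2 -> P1=[3,5,0,0,4,5](2) P2=[6,3,0,4,5,5](0)
Move 4: P2 pit0 -> P1=[3,5,0,0,4,5](2) P2=[0,4,1,5,6,6](1)

Answer: 2 1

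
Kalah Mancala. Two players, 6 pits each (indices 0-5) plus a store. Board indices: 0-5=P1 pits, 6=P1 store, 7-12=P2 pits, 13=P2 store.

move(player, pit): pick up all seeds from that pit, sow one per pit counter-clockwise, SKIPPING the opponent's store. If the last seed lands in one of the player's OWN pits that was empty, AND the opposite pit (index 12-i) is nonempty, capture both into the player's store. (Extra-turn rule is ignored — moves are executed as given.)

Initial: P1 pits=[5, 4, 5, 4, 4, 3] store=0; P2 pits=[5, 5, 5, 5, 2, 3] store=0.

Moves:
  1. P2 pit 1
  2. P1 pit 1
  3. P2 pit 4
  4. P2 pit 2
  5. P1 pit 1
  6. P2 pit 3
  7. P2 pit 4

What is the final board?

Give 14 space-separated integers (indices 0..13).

Answer: 8 1 8 6 5 4 0 5 0 0 0 0 8 5

Derivation:
Move 1: P2 pit1 -> P1=[5,4,5,4,4,3](0) P2=[5,0,6,6,3,4](1)
Move 2: P1 pit1 -> P1=[5,0,6,5,5,4](0) P2=[5,0,6,6,3,4](1)
Move 3: P2 pit4 -> P1=[6,0,6,5,5,4](0) P2=[5,0,6,6,0,5](2)
Move 4: P2 pit2 -> P1=[7,1,6,5,5,4](0) P2=[5,0,0,7,1,6](3)
Move 5: P1 pit1 -> P1=[7,0,7,5,5,4](0) P2=[5,0,0,7,1,6](3)
Move 6: P2 pit3 -> P1=[8,1,8,6,5,4](0) P2=[5,0,0,0,2,7](4)
Move 7: P2 pit4 -> P1=[8,1,8,6,5,4](0) P2=[5,0,0,0,0,8](5)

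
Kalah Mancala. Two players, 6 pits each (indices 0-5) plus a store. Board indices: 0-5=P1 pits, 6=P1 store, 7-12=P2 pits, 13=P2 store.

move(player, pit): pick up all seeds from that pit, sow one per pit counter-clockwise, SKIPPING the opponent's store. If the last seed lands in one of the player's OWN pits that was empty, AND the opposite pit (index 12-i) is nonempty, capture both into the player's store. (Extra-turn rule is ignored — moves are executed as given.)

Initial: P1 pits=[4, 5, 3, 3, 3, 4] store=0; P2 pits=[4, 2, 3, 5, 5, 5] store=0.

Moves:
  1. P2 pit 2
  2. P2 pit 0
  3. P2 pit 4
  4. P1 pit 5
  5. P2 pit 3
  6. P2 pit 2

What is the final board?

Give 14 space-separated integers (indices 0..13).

Answer: 6 7 5 5 4 0 1 1 4 0 1 2 8 2

Derivation:
Move 1: P2 pit2 -> P1=[4,5,3,3,3,4](0) P2=[4,2,0,6,6,6](0)
Move 2: P2 pit0 -> P1=[4,5,3,3,3,4](0) P2=[0,3,1,7,7,6](0)
Move 3: P2 pit4 -> P1=[5,6,4,4,4,4](0) P2=[0,3,1,7,0,7](1)
Move 4: P1 pit5 -> P1=[5,6,4,4,4,0](1) P2=[1,4,2,7,0,7](1)
Move 5: P2 pit3 -> P1=[6,7,5,5,4,0](1) P2=[1,4,2,0,1,8](2)
Move 6: P2 pit2 -> P1=[6,7,5,5,4,0](1) P2=[1,4,0,1,2,8](2)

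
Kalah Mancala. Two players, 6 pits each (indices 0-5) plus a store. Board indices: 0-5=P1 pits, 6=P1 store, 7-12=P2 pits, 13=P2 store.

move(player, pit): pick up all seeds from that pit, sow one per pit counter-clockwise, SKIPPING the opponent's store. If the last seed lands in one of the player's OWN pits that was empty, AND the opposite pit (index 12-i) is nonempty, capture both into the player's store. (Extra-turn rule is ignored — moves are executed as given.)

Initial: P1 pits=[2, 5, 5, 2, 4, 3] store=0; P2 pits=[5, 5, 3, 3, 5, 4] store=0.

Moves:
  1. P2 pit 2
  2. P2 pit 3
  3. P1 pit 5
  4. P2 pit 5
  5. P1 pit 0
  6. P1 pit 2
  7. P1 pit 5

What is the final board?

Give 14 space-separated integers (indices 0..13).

Move 1: P2 pit2 -> P1=[2,5,5,2,4,3](0) P2=[5,5,0,4,6,5](0)
Move 2: P2 pit3 -> P1=[3,5,5,2,4,3](0) P2=[5,5,0,0,7,6](1)
Move 3: P1 pit5 -> P1=[3,5,5,2,4,0](1) P2=[6,6,0,0,7,6](1)
Move 4: P2 pit5 -> P1=[4,6,6,3,5,0](1) P2=[6,6,0,0,7,0](2)
Move 5: P1 pit0 -> P1=[0,7,7,4,6,0](1) P2=[6,6,0,0,7,0](2)
Move 6: P1 pit2 -> P1=[0,7,0,5,7,1](2) P2=[7,7,1,0,7,0](2)
Move 7: P1 pit5 -> P1=[0,7,0,5,7,0](3) P2=[7,7,1,0,7,0](2)

Answer: 0 7 0 5 7 0 3 7 7 1 0 7 0 2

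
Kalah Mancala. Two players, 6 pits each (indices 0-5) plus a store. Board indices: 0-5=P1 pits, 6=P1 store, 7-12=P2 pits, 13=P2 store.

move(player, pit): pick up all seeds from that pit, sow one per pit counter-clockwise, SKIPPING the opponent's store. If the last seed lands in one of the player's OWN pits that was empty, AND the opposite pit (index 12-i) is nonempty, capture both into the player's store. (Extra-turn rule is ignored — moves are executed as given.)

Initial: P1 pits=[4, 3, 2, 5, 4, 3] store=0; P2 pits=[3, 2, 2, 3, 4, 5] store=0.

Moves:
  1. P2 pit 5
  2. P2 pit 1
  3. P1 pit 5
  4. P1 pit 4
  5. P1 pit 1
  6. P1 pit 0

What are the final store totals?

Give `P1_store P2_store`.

Answer: 2 1

Derivation:
Move 1: P2 pit5 -> P1=[5,4,3,6,4,3](0) P2=[3,2,2,3,4,0](1)
Move 2: P2 pit1 -> P1=[5,4,3,6,4,3](0) P2=[3,0,3,4,4,0](1)
Move 3: P1 pit5 -> P1=[5,4,3,6,4,0](1) P2=[4,1,3,4,4,0](1)
Move 4: P1 pit4 -> P1=[5,4,3,6,0,1](2) P2=[5,2,3,4,4,0](1)
Move 5: P1 pit1 -> P1=[5,0,4,7,1,2](2) P2=[5,2,3,4,4,0](1)
Move 6: P1 pit0 -> P1=[0,1,5,8,2,3](2) P2=[5,2,3,4,4,0](1)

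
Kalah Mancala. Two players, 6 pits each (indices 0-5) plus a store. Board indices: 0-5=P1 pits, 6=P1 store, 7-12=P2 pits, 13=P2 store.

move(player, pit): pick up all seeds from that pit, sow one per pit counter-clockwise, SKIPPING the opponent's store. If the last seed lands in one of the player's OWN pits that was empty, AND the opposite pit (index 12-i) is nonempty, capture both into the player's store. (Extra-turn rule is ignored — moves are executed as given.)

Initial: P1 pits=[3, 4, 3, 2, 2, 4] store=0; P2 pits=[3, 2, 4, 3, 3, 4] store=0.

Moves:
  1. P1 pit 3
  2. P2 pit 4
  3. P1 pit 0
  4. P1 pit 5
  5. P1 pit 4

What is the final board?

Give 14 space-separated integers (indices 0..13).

Answer: 0 5 4 1 0 1 2 5 4 5 4 0 5 1

Derivation:
Move 1: P1 pit3 -> P1=[3,4,3,0,3,5](0) P2=[3,2,4,3,3,4](0)
Move 2: P2 pit4 -> P1=[4,4,3,0,3,5](0) P2=[3,2,4,3,0,5](1)
Move 3: P1 pit0 -> P1=[0,5,4,1,4,5](0) P2=[3,2,4,3,0,5](1)
Move 4: P1 pit5 -> P1=[0,5,4,1,4,0](1) P2=[4,3,5,4,0,5](1)
Move 5: P1 pit4 -> P1=[0,5,4,1,0,1](2) P2=[5,4,5,4,0,5](1)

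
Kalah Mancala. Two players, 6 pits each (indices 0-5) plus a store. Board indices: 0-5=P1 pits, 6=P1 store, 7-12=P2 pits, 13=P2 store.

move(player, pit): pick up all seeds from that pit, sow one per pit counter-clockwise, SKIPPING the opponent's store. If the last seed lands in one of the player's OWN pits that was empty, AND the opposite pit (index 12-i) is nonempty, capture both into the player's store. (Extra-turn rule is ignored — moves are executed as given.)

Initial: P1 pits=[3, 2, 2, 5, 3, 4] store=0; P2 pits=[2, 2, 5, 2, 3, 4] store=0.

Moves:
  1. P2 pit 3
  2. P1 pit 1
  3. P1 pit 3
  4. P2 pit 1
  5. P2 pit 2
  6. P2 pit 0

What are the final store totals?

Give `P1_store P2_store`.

Answer: 1 1

Derivation:
Move 1: P2 pit3 -> P1=[3,2,2,5,3,4](0) P2=[2,2,5,0,4,5](0)
Move 2: P1 pit1 -> P1=[3,0,3,6,3,4](0) P2=[2,2,5,0,4,5](0)
Move 3: P1 pit3 -> P1=[3,0,3,0,4,5](1) P2=[3,3,6,0,4,5](0)
Move 4: P2 pit1 -> P1=[3,0,3,0,4,5](1) P2=[3,0,7,1,5,5](0)
Move 5: P2 pit2 -> P1=[4,1,4,0,4,5](1) P2=[3,0,0,2,6,6](1)
Move 6: P2 pit0 -> P1=[4,1,4,0,4,5](1) P2=[0,1,1,3,6,6](1)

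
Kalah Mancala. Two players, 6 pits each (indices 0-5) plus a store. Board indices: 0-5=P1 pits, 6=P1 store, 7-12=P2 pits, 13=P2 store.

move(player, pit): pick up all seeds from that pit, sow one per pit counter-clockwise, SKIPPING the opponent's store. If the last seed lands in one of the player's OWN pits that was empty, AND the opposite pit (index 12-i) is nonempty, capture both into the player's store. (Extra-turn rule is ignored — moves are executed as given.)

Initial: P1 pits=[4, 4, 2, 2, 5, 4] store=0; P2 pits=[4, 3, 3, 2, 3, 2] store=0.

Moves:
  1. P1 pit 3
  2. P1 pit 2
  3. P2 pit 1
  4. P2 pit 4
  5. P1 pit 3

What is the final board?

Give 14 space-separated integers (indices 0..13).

Move 1: P1 pit3 -> P1=[4,4,2,0,6,5](0) P2=[4,3,3,2,3,2](0)
Move 2: P1 pit2 -> P1=[4,4,0,1,7,5](0) P2=[4,3,3,2,3,2](0)
Move 3: P2 pit1 -> P1=[4,4,0,1,7,5](0) P2=[4,0,4,3,4,2](0)
Move 4: P2 pit4 -> P1=[5,5,0,1,7,5](0) P2=[4,0,4,3,0,3](1)
Move 5: P1 pit3 -> P1=[5,5,0,0,8,5](0) P2=[4,0,4,3,0,3](1)

Answer: 5 5 0 0 8 5 0 4 0 4 3 0 3 1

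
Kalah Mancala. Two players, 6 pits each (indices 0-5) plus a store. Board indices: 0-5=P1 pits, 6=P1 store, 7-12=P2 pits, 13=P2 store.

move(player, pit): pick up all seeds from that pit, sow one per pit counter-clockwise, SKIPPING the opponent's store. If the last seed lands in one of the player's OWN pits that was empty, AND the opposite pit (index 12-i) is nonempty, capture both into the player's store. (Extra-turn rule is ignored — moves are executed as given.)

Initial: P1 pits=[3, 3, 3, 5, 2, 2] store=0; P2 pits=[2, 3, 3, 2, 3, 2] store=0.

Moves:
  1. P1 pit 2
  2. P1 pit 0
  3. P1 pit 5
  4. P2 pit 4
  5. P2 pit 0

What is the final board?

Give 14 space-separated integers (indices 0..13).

Answer: 1 4 1 7 3 0 1 0 5 4 3 0 3 1

Derivation:
Move 1: P1 pit2 -> P1=[3,3,0,6,3,3](0) P2=[2,3,3,2,3,2](0)
Move 2: P1 pit0 -> P1=[0,4,1,7,3,3](0) P2=[2,3,3,2,3,2](0)
Move 3: P1 pit5 -> P1=[0,4,1,7,3,0](1) P2=[3,4,3,2,3,2](0)
Move 4: P2 pit4 -> P1=[1,4,1,7,3,0](1) P2=[3,4,3,2,0,3](1)
Move 5: P2 pit0 -> P1=[1,4,1,7,3,0](1) P2=[0,5,4,3,0,3](1)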